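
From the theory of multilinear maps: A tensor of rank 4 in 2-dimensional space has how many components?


The number of components of a rank-r tensor in d dimensions is d^r.
Here d = 2 and r = 4.
2^4 = 16

16


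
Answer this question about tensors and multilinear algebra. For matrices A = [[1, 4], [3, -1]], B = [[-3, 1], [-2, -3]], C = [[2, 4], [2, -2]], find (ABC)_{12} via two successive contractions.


(ABC)_{12} = sum_m (AB)_{1m} C_{m2}. First compute row 1 of AB.
(AB)_{11} = 1*-3 + 4*-2 = -11
(AB)_{12} = 1*1 + 4*-3 = -11
Now contract with column 2 of C:
(AB)_{11} * C_{12} = -11 * 4 = -44
(AB)_{12} * C_{22} = -11 * -2 = 22
(ABC)_{12} = -44 + 22 = -22

-22


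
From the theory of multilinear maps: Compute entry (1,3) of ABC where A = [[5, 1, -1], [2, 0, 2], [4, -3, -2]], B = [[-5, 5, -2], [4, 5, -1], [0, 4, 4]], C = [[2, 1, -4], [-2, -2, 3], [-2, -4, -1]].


(ABC)_{13} = sum_m (AB)_{1m} C_{m3}. First compute row 1 of AB.
(AB)_{11} = 5*-5 + 1*4 + -1*0 = -21
(AB)_{12} = 5*5 + 1*5 + -1*4 = 26
(AB)_{13} = 5*-2 + 1*-1 + -1*4 = -15
Now contract with column 3 of C:
(AB)_{11} * C_{13} = -21 * -4 = 84
(AB)_{12} * C_{23} = 26 * 3 = 78
(AB)_{13} * C_{33} = -15 * -1 = 15
(ABC)_{13} = 84 + 78 + 15 = 177

177


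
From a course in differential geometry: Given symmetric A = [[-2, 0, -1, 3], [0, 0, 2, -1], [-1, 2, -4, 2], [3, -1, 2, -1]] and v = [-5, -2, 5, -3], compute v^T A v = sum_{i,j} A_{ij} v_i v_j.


First compute Av:
(Av)_1 = -2*-5 + 0*-2 + -1*5 + 3*-3 = -4
(Av)_2 = 0*-5 + 0*-2 + 2*5 + -1*-3 = 13
(Av)_3 = -1*-5 + 2*-2 + -4*5 + 2*-3 = -25
(Av)_4 = 3*-5 + -1*-2 + 2*5 + -1*-3 = 0
Av = [-4, 13, -25, 0]
Then v^T (Av) = -5*-4 + -2*13 + 5*-25 + -3*0
= 20 + -26 + -125 + 0 = -131

-131


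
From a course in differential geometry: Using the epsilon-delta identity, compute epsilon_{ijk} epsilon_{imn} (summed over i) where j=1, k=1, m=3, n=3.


Using the identity: epsilon_{ijk} epsilon_{imn} = delta_{jm} delta_{kn} - delta_{jn} delta_{km}.
delta_{13} = 0
delta_{13} = 0
delta_{13} = 0
delta_{13} = 0
Result = 0 * 0 - 0 * 0 = 0 - 0 = 0

0


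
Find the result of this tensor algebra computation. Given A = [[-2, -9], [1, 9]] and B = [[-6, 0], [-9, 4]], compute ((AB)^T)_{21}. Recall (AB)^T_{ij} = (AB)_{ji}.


(AB)^T_{ij} = (AB)_{ji} = sum_k A_{jk} B_{ki}.
For i=2, j=1 we need (AB)_{12}:
A_{11} * B_{12} = -2 * 0 = 0
A_{12} * B_{22} = -9 * 4 = -36
Sum = 0 + -36 = -36

-36


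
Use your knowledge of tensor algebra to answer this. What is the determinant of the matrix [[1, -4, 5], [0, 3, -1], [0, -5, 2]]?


Expanding along the first row, det(A) = a11*M_11 - a12*M_12 + a13*M_13, where M_1j is the (1,j) minor.
Minor M_11 = 3*2 - -1*-5 = 1
Minor M_12 = 0*2 - -1*0 = 0
Minor M_13 = 0*-5 - 3*0 = 0
det = 1*(1) - -4*(0) + 5*(0)
    = 1 - 0 + 0
    = 1

1


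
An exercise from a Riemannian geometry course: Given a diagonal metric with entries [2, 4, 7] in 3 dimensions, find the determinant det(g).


For a diagonal metric, the determinant is the product of diagonal entries.
Diagonal entries: 2, 4, 7
det(g) = 2 * 4 * 7 = 56

56


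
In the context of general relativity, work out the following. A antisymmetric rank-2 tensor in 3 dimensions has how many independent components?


A antisymmetric rank-2 tensor in d dimensions has d(d-1)/2 independent components.
d = 3
d(d-1)/2 = 3 * 2 / 2 = 6 / 2 = 3

3


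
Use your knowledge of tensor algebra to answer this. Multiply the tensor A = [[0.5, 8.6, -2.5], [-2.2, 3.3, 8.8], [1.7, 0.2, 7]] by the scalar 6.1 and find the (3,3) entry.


Scalar multiplication: (cA)_{ij} = c * A_{ij}.
c = 6.1
A_{33} = 7
(cA)_{33} = 6.1 * 7 = 42.7

42.7


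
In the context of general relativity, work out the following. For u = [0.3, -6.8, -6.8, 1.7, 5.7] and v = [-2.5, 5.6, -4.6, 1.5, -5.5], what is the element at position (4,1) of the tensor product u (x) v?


The outer product entry T_{ij} = u_i * v_j.
We need i=4, j=1.
u_4 = 1.7, v_1 = -2.5
T_{4,1} = 1.7 * -2.5 = -4.25

-4.25


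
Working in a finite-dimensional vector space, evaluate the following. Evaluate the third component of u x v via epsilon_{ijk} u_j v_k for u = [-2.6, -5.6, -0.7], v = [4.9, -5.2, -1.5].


(u x v)_3 = sum_{j,k} epsilon_{3jk} u_j v_k. Only permutations of (1,2,3) contribute; the two non-zero terms are:
eps_{312} u_1 v_2 = 1 * -2.6 * -5.2 = 13.52
eps_{321} u_2 v_1 = -1 * -5.6 * 4.9 = 27.44
(u x v)_3 = 40.96

40.96


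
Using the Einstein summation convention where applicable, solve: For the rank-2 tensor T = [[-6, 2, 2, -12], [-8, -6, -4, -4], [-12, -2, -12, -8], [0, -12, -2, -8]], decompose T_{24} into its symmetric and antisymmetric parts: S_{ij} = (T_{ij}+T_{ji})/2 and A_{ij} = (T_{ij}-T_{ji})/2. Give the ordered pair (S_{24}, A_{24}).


T_{24} = -4
T_{42} = -12
S_{24} = (-4 + -12)/2 = -16/2 = -8
A_{24} = (-4 - -12)/2 = 8/2 = 4
Check: S + A = -8 + 4 = -4 = T_{24}.

(-8, 4)


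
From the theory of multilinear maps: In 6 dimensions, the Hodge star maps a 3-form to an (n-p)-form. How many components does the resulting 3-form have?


The Hodge dual of a p-form on an n-dimensional manifold is an (n-p)-form.
n = 6, p = 3, so dual degree = 6 - 3 = 3
The number of components is C(n, n-p) = C(6, 3) = 20

20


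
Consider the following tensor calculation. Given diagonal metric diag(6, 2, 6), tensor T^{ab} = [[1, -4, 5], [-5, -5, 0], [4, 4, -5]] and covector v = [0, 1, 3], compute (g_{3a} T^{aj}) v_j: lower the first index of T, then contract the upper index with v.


Step 1: lower the first index. For a diagonal metric, g_{ia} T^{aj} = g_{ii} T^{ij} (no sum on i).
g_{33} = 6
S_3{}^1 = 6 * T^{31} = 6 * 4 = 24
S_3{}^2 = 6 * T^{32} = 6 * 4 = 24
S_3{}^3 = 6 * T^{33} = 6 * -5 = -30
Step 2: contract S_3{}^j with v_j.
S_3{}^1 * v_1 = 24 * 0 = 0
S_3{}^2 * v_2 = 24 * 1 = 24
S_3{}^3 * v_3 = -30 * 3 = -90
Result = 0 + 24 + -90 = -66

-66


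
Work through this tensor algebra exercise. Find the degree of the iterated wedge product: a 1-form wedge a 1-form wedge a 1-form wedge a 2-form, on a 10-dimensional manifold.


The degree of a wedge product is the sum of the degrees of the individual forms.
Degrees: 1, 1, 1, 2
Total degree = 1 + 1 + 1 + 2 = 5

5


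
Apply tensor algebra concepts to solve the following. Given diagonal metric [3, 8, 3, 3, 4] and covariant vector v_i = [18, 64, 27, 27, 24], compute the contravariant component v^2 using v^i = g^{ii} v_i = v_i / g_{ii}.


To raise an index with a diagonal metric: v^i = v_i / g_{ii}.
For index 2: v_2 = 64, g_{22} = 8
v^2 = 64 / 8 = 8

8


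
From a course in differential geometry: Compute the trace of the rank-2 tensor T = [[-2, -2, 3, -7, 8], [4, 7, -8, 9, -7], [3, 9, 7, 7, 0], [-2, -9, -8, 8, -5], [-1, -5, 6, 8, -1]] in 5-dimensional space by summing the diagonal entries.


The contraction (trace) of a rank-2 tensor is the sum of its diagonal elements.
Diagonal entries: A[1,1] = -2, A[2,2] = 7, A[3,3] = 7, A[4,4] = 8, A[5,5] = -1
Tr(A) = -2 + 7 + 7 + 8 + -1 = 19

19


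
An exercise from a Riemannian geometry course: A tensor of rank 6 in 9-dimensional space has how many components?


The number of components of a rank-r tensor in d dimensions is d^r.
Here d = 9 and r = 6.
9^6 = 531441

531441


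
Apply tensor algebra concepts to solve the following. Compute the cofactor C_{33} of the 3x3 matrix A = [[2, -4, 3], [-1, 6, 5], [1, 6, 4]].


To find cofactor C_{33}, delete row 3 and column 3.
The resulting 2x2 submatrix is: [[2, -4], [-1, 6]]
Minor M_{33} = 2*6 - -4*-1
  = 12 - 4 = 8
Sign = (-1)^(3+3) = (-1)^6 = 1
Cofactor C_{33} = 1 * 8 = 8

8


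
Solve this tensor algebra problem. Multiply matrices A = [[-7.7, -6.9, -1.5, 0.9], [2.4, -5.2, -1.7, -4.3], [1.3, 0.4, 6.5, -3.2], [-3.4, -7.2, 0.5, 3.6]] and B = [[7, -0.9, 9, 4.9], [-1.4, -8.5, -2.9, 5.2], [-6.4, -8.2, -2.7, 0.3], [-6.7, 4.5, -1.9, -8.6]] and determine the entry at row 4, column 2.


(AB)_{ij} = sum_k A_{ik} B_{kj}.
For i=4, j=2:
A_{41} * B_{12} = -3.4 * -0.9 = 3.06
A_{42} * B_{22} = -7.2 * -8.5 = 61.2
A_{43} * B_{32} = 0.5 * -8.2 = -4.1
A_{44} * B_{42} = 3.6 * 4.5 = 16.2
Sum = 3.06 + 61.2 + -4.1 + 16.2 = 76.36

76.36


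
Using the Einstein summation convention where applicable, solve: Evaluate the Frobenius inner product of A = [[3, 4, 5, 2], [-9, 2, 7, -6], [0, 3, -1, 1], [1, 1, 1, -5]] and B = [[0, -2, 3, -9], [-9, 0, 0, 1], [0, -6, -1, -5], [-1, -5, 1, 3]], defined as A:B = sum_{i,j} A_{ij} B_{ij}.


A:B = sum over all i,j of A_{ij} * B_{ij}.
Row 1: 3*0=0, 4*-2=-8, 5*3=15, 2*-9=-18 => row sum = -11
Row 2: -9*-9=81, 2*0=0, 7*0=0, -6*1=-6 => row sum = 75
Row 3: 0*0=0, 3*-6=-18, -1*-1=1, 1*-5=-5 => row sum = -22
Row 4: 1*-1=-1, 1*-5=-5, 1*1=1, -5*3=-15 => row sum = -20
Total = -11 + 75 + -22 + -20 = 22

22


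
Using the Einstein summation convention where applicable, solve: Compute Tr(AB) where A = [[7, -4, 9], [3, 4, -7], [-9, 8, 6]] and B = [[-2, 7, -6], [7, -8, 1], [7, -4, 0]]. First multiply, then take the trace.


Tr(AB) = sum_i (AB)_{ii} where (AB)_{ii} = sum_k A_{ik} B_{ki}.
(AB)_{11} = 7*-2 + -4*7 + 9*7 = 21
(AB)_{22} = 3*7 + 4*-8 + -7*-4 = 17
(AB)_{33} = -9*-6 + 8*1 + 6*0 = 62
Tr(AB) = 21 + 17 + 62 = 100

100


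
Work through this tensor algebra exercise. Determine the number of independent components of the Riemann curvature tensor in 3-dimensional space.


The Riemann tensor in d dimensions has d^2(d^2 - 1)/12 independent components.
d = 3, so d^2 = 9
d^2 - 1 = 8
d^2(d^2 - 1) = 9 * 8 = 72
Divide by 12: 72 / 12 = 6

6


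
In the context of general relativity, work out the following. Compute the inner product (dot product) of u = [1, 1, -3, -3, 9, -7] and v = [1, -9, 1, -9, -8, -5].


The inner product u . v = sum of u_i * v_i.
Term-by-term: 1 * 1, 1 * -9, -3 * 1, -3 * -9, 9 * -8, -7 * -5
Products: 1, -9, -3, 27, -72, 35
Sum = 1 + -9 + -3 + 27 + -72 + 35 = -21

-21


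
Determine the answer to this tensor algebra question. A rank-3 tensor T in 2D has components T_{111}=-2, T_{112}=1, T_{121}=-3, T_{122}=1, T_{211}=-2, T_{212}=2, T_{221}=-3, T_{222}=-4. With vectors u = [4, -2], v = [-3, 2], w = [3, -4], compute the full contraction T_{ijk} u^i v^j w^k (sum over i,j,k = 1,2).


S = sum over i,j,k of T_{ijk} u_i v_j w_k. Expanding all 8 terms:
T_{111}*u_1*v_1*w_1 = -2*4*-3*3 = 72  (running total: 72)
T_{112}*u_1*v_1*w_2 = 1*4*-3*-4 = 48  (running total: 120)
T_{121}*u_1*v_2*w_1 = -3*4*2*3 = -72  (running total: 48)
T_{122}*u_1*v_2*w_2 = 1*4*2*-4 = -32  (running total: 16)
T_{211}*u_2*v_1*w_1 = -2*-2*-3*3 = -36  (running total: -20)
T_{212}*u_2*v_1*w_2 = 2*-2*-3*-4 = -48  (running total: -68)
T_{221}*u_2*v_2*w_1 = -3*-2*2*3 = 36  (running total: -32)
T_{222}*u_2*v_2*w_2 = -4*-2*2*-4 = -64  (running total: -96)
S = -96

-96


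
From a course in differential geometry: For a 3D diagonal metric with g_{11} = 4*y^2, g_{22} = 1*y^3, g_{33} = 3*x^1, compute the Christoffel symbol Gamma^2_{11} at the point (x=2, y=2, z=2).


For a diagonal metric, Gamma^k_{ij} = (1/2) g^{kk} (dg_{ik}/dx_j + dg_{jk}/dx_i - dg_{ij}/dx_k).
The metric is diagonal, so g_{ab} = 0 for a != b.
At the given point: g_{11} = 16, g_{22} = 8, g_{33} = 6
g^{22} = 1/8
dg_{12}/dx_1 = 0 (off-diagonal)
dg_{12}/dx_1 = 0 (off-diagonal)
dg_{11}/dx_2 = dg_{11}/dx_2 = 16
Numerator = 0 + 0 - 16 = -16
Gamma^2_{11} = -16 / (2 * 8) = -1

-1


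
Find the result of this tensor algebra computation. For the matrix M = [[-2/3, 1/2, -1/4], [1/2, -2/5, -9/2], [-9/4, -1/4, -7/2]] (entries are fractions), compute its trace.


The trace is the sum of diagonal entries.
Diagonal: M[1,1] = -2/3, M[2,2] = -2/5, M[3,3] = -7/2
Tr(M) = -2/3 + -2/5 + -7/2
Computing step by step:
After adding M[1,1]: -2/3
After adding M[2,2]: -16/15
After adding M[3,3]: -137/30
Tr(M) = -137/30

-137/30


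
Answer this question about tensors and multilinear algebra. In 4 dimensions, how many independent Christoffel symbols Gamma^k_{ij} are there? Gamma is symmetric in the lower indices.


Christoffel symbols Gamma^k_{ij} are symmetric in i,j, so there are d * d(d+1)/2 independent symbols.
d = 4
d(d+1)/2 = 4 * 5 / 2 = 10
Total = 4 * 10 = 40

40


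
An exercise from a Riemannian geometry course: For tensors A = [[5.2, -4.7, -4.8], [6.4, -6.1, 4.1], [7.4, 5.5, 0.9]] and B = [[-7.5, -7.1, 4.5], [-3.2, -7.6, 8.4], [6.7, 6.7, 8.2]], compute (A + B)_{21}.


Tensor addition is component-wise: (A + B)_{ij} = A_{ij} + B_{ij}.
A_{21} = 6.4
B_{21} = -3.2
(A + B)_{21} = 6.4 + -3.2 = 3.2

3.2


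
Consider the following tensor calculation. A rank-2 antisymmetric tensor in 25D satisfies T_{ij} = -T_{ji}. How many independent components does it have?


An antisymmetric rank-2 tensor satisfies A_{ij} = -A_{ji}, so diagonal entries are zero.
The independent components are the upper-triangular entries: C(n, 2) = n(n-1)/2.
n = 25
C(25, 2) = 25 * 24 / 2 = 600 / 2 = 300

300


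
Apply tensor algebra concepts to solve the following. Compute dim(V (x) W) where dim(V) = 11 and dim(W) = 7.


The dimension of a tensor product is the product of dimensions.
dim(V) = 11, dim(W) = 7
dim(V (x) W) = 11 * 7 = 77

77


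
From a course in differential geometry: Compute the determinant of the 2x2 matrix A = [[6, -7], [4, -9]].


For a 2x2 matrix [[a, b], [c, d]], det = a*d - b*c.
a = 6, b = -7, c = 4, d = -9
a*d = 6 * -9 = -54
b*c = -7 * 4 = -28
det = -54 - -28 = -26

-26


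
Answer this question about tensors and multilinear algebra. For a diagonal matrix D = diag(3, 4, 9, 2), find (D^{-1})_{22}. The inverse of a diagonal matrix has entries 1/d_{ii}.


For a diagonal matrix, the inverse has entries (D^{-1})_{ii} = 1/d_{ii}.
The diagonal entries are: d_{11} = 3, d_{22} = 4, d_{33} = 9, d_{44} = 2
We need (D^{-1})_{22} = 1/d_{22} = 1/4 = 1/4

1/4


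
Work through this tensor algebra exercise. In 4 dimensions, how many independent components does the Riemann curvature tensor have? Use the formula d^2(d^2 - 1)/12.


The Riemann tensor in d dimensions has d^2(d^2 - 1)/12 independent components.
d = 4, so d^2 = 16
d^2 - 1 = 15
d^2(d^2 - 1) = 16 * 15 = 240
Divide by 12: 240 / 12 = 20

20


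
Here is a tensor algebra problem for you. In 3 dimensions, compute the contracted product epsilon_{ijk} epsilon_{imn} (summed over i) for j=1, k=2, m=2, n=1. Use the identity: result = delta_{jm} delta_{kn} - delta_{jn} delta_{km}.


Using the identity: epsilon_{ijk} epsilon_{imn} = delta_{jm} delta_{kn} - delta_{jn} delta_{km}.
delta_{12} = 0
delta_{21} = 0
delta_{11} = 1
delta_{22} = 1
Result = 0 * 0 - 1 * 1 = 0 - 1 = -1

-1


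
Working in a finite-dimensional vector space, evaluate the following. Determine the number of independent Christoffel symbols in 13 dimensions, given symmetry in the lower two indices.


Christoffel symbols Gamma^k_{ij} are symmetric in i,j, so there are d * d(d+1)/2 independent symbols.
d = 13
d(d+1)/2 = 13 * 14 / 2 = 91
Total = 13 * 91 = 1183

1183


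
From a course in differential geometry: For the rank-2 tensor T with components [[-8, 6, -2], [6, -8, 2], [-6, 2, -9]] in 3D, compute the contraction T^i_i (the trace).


The contraction (trace) of a rank-2 tensor is the sum of its diagonal elements.
Diagonal entries: A[1,1] = -8, A[2,2] = -8, A[3,3] = -9
Tr(A) = -8 + -8 + -9 = -25

-25


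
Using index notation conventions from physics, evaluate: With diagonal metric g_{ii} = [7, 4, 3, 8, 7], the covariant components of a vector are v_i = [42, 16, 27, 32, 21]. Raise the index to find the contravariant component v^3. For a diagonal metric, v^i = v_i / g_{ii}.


To raise an index with a diagonal metric: v^i = v_i / g_{ii}.
For index 3: v_3 = 27, g_{33} = 3
v^3 = 27 / 3 = 9

9


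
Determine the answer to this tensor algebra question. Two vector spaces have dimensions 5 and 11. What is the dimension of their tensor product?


The dimension of a tensor product is the product of dimensions.
dim(V) = 5, dim(W) = 11
dim(V (x) W) = 5 * 11 = 55

55


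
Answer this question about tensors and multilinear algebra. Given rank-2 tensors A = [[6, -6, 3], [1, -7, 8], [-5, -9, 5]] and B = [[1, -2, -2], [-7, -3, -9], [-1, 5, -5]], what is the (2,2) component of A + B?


Tensor addition is component-wise: (A + B)_{ij} = A_{ij} + B_{ij}.
A_{22} = -7
B_{22} = -3
(A + B)_{22} = -7 + -3 = -10

-10


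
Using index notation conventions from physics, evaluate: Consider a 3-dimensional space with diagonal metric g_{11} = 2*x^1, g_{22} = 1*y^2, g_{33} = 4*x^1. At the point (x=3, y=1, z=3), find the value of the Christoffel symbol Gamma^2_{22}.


For a diagonal metric, Gamma^k_{ij} = (1/2) g^{kk} (dg_{ik}/dx_j + dg_{jk}/dx_i - dg_{ij}/dx_k).
The metric is diagonal, so g_{ab} = 0 for a != b.
At the given point: g_{11} = 6, g_{22} = 1, g_{33} = 12
g^{22} = 1/1
dg_{22}/dx_2 = dg_{22}/dx_2 = 2
dg_{22}/dx_2 = dg_{22}/dx_2 = 2
dg_{22}/dx_2 = dg_{22}/dx_2 = 2
Numerator = 2 + 2 - 2 = 2
Gamma^2_{22} = 2 / (2 * 1) = 1

1


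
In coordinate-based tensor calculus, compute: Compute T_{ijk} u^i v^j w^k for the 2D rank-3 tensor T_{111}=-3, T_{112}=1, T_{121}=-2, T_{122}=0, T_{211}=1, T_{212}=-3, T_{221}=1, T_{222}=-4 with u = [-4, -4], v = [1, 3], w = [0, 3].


S = sum over i,j,k of T_{ijk} u_i v_j w_k. Expanding all 8 terms:
T_{111}*u_1*v_1*w_1 = -3*-4*1*0 = 0  (running total: 0)
T_{112}*u_1*v_1*w_2 = 1*-4*1*3 = -12  (running total: -12)
T_{121}*u_1*v_2*w_1 = -2*-4*3*0 = 0  (running total: -12)
T_{122}*u_1*v_2*w_2 = 0*-4*3*3 = 0  (running total: -12)
T_{211}*u_2*v_1*w_1 = 1*-4*1*0 = 0  (running total: -12)
T_{212}*u_2*v_1*w_2 = -3*-4*1*3 = 36  (running total: 24)
T_{221}*u_2*v_2*w_1 = 1*-4*3*0 = 0  (running total: 24)
T_{222}*u_2*v_2*w_2 = -4*-4*3*3 = 144  (running total: 168)
S = 168

168


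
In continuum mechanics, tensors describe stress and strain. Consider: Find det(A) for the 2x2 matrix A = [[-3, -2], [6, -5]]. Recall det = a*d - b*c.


For a 2x2 matrix [[a, b], [c, d]], det = a*d - b*c.
a = -3, b = -2, c = 6, d = -5
a*d = -3 * -5 = 15
b*c = -2 * 6 = -12
det = 15 - -12 = 27

27


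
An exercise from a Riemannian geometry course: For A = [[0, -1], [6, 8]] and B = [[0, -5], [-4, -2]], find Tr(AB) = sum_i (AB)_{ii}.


Tr(AB) = sum_i (AB)_{ii} where (AB)_{ii} = sum_k A_{ik} B_{ki}.
(AB)_{11} = 0*0 + -1*-4 = 4
(AB)_{22} = 6*-5 + 8*-2 = -46
Tr(AB) = 4 + -46 = -42

-42


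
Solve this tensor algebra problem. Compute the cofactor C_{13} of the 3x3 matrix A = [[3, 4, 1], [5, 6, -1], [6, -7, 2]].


To find cofactor C_{13}, delete row 1 and column 3.
The resulting 2x2 submatrix is: [[5, 6], [6, -7]]
Minor M_{13} = 5*-7 - 6*6
  = -35 - 36 = -71
Sign = (-1)^(1+3) = (-1)^4 = 1
Cofactor C_{13} = 1 * -71 = -71

-71


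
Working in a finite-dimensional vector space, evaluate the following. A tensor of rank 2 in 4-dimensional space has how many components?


The number of components of a rank-r tensor in d dimensions is d^r.
Here d = 4 and r = 2.
4^2 = 16

16


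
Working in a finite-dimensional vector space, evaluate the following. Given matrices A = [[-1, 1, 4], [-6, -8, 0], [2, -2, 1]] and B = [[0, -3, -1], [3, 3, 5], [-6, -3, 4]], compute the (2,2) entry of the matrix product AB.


(AB)_{ij} = sum_k A_{ik} B_{kj}.
For i=2, j=2:
A_{21} * B_{12} = -6 * -3 = 18
A_{22} * B_{22} = -8 * 3 = -24
A_{23} * B_{32} = 0 * -3 = 0
Sum = 18 + -24 + 0 = -6

-6


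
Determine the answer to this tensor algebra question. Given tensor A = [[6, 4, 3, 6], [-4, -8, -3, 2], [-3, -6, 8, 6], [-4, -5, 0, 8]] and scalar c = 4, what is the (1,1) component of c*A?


Scalar multiplication: (cA)_{ij} = c * A_{ij}.
c = 4
A_{11} = 6
(cA)_{11} = 4 * 6 = 24

24


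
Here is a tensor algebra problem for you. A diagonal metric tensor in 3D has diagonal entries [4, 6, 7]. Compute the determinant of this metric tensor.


For a diagonal metric, the determinant is the product of diagonal entries.
Diagonal entries: 4, 6, 7
det(g) = 4 * 6 * 7 = 168

168


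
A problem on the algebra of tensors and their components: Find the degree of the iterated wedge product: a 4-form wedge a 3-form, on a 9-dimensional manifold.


The degree of a wedge product is the sum of the degrees of the individual forms.
Degrees: 4, 3
Total degree = 4 + 3 = 7

7


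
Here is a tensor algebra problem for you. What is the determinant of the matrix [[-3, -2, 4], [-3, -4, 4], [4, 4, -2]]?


Expanding along the first row, det(A) = a11*M_11 - a12*M_12 + a13*M_13, where M_1j is the (1,j) minor.
Minor M_11 = -4*-2 - 4*4 = -8
Minor M_12 = -3*-2 - 4*4 = -10
Minor M_13 = -3*4 - -4*4 = 4
det = -3*(-8) - -2*(-10) + 4*(4)
    = 24 - 20 + 16
    = 20

20


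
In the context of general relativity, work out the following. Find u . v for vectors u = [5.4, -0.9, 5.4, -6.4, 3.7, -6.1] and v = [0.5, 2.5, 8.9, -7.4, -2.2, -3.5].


The inner product u . v = sum of u_i * v_i.
Term-by-term: 5.4 * 0.5, -0.9 * 2.5, 5.4 * 8.9, -6.4 * -7.4, 3.7 * -2.2, -6.1 * -3.5
Products: 2.7, -2.25, 48.06, 47.36, -8.14, 21.35
Sum = 2.7 + -2.25 + 48.06 + 47.36 + -8.14 + 21.35 = 109.08

109.08


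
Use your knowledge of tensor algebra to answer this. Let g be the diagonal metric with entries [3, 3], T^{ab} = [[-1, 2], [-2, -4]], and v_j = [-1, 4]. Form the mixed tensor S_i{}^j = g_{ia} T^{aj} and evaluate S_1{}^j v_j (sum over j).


Step 1: lower the first index. For a diagonal metric, g_{ia} T^{aj} = g_{ii} T^{ij} (no sum on i).
g_{11} = 3
S_1{}^1 = 3 * T^{11} = 3 * -1 = -3
S_1{}^2 = 3 * T^{12} = 3 * 2 = 6
Step 2: contract S_1{}^j with v_j.
S_1{}^1 * v_1 = -3 * -1 = 3
S_1{}^2 * v_2 = 6 * 4 = 24
Result = 3 + 24 = 27

27


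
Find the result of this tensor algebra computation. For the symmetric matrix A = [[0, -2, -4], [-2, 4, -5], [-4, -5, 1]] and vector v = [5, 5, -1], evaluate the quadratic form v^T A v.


First compute Av:
(Av)_1 = 0*5 + -2*5 + -4*-1 = -6
(Av)_2 = -2*5 + 4*5 + -5*-1 = 15
(Av)_3 = -4*5 + -5*5 + 1*-1 = -46
Av = [-6, 15, -46]
Then v^T (Av) = 5*-6 + 5*15 + -1*-46
= -30 + 75 + 46 = 91

91


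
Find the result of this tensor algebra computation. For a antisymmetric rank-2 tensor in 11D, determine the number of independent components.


A antisymmetric rank-2 tensor in d dimensions has d(d-1)/2 independent components.
d = 11
d(d-1)/2 = 11 * 10 / 2 = 110 / 2 = 55

55


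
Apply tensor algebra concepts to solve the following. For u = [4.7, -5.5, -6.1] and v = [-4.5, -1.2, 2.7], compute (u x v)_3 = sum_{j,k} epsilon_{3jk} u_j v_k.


(u x v)_3 = sum_{j,k} epsilon_{3jk} u_j v_k. Only permutations of (1,2,3) contribute; the two non-zero terms are:
eps_{312} u_1 v_2 = 1 * 4.7 * -1.2 = -5.64
eps_{321} u_2 v_1 = -1 * -5.5 * -4.5 = -24.75
(u x v)_3 = -30.39

-30.39


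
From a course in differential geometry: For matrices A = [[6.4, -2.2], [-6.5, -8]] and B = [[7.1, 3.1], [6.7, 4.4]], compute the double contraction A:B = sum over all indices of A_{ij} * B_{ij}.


A:B = sum over all i,j of A_{ij} * B_{ij}.
Row 1: 6.4*7.1=45.44, -2.2*3.1=-6.82 => row sum = 38.62
Row 2: -6.5*6.7=-43.55, -8*4.4=-35.2 => row sum = -78.75
Total = 38.62 + -78.75 = -40.13

-40.13


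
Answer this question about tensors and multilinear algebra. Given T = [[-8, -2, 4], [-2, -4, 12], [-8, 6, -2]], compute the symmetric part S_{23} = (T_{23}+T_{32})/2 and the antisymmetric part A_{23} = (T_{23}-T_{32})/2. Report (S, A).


T_{23} = 12
T_{32} = 6
S_{23} = (12 + 6)/2 = 18/2 = 9
A_{23} = (12 - 6)/2 = 6/2 = 3
Check: S + A = 9 + 3 = 12 = T_{23}.

(9, 3)


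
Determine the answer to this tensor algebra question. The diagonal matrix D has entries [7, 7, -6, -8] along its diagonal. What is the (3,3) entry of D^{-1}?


For a diagonal matrix, the inverse has entries (D^{-1})_{ii} = 1/d_{ii}.
The diagonal entries are: d_{11} = 7, d_{22} = 7, d_{33} = -6, d_{44} = -8
We need (D^{-1})_{33} = 1/d_{33} = 1/-6 = -1/6

-1/6


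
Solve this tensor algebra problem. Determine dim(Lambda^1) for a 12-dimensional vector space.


The dimension of the space of p-forms on an n-dimensional space is C(n, p).
n = 12, p = 1
C(12, 1) = 12! / (1! * 11!) = 12

12


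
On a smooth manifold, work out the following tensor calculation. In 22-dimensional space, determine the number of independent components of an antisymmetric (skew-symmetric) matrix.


An antisymmetric rank-2 tensor satisfies A_{ij} = -A_{ji}, so diagonal entries are zero.
The independent components are the upper-triangular entries: C(n, 2) = n(n-1)/2.
n = 22
C(22, 2) = 22 * 21 / 2 = 462 / 2 = 231

231


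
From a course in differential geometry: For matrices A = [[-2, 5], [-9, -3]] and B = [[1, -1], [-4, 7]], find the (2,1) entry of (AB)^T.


(AB)^T_{ij} = (AB)_{ji} = sum_k A_{jk} B_{ki}.
For i=2, j=1 we need (AB)_{12}:
A_{11} * B_{12} = -2 * -1 = 2
A_{12} * B_{22} = 5 * 7 = 35
Sum = 2 + 35 = 37

37


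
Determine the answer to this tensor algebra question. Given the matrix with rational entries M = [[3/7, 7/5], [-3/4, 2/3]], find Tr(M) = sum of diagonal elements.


The trace is the sum of diagonal entries.
Diagonal: M[1,1] = 3/7, M[2,2] = 2/3
Tr(M) = 3/7 + 2/3
Computing step by step:
After adding M[1,1]: 3/7
After adding M[2,2]: 23/21
Tr(M) = 23/21

23/21


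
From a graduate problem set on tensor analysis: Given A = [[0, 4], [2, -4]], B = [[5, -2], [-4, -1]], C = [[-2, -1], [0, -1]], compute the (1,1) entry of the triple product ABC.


(ABC)_{11} = sum_m (AB)_{1m} C_{m1}. First compute row 1 of AB.
(AB)_{11} = 0*5 + 4*-4 = -16
(AB)_{12} = 0*-2 + 4*-1 = -4
Now contract with column 1 of C:
(AB)_{11} * C_{11} = -16 * -2 = 32
(AB)_{12} * C_{21} = -4 * 0 = 0
(ABC)_{11} = 32 + 0 = 32

32


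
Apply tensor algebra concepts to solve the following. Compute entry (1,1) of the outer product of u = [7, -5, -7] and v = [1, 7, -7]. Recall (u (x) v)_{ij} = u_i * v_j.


The outer product entry T_{ij} = u_i * v_j.
We need i=1, j=1.
u_1 = 7, v_1 = 1
T_{1,1} = 7 * 1 = 7

7


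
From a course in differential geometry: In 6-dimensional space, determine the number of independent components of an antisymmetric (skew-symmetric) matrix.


An antisymmetric rank-2 tensor satisfies A_{ij} = -A_{ji}, so diagonal entries are zero.
The independent components are the upper-triangular entries: C(n, 2) = n(n-1)/2.
n = 6
C(6, 2) = 6 * 5 / 2 = 30 / 2 = 15

15


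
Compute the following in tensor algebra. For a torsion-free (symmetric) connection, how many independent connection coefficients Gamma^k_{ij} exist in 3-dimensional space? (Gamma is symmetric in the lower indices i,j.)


Christoffel symbols Gamma^k_{ij} are symmetric in i,j, so there are d * d(d+1)/2 independent symbols.
d = 3
d(d+1)/2 = 3 * 4 / 2 = 6
Total = 3 * 6 = 18

18


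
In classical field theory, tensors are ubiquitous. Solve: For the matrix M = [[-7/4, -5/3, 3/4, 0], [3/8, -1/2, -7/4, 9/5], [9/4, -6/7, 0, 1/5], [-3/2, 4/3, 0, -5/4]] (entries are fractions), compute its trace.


The trace is the sum of diagonal entries.
Diagonal: M[1,1] = -7/4, M[2,2] = -1/2, M[3,3] = 0, M[4,4] = -5/4
Tr(M) = -7/4 + -1/2 + 0 + -5/4
Computing step by step:
After adding M[1,1]: -7/4
After adding M[2,2]: -9/4
After adding M[3,3]: -9/4
After adding M[4,4]: -7/2
Tr(M) = -7/2

-7/2


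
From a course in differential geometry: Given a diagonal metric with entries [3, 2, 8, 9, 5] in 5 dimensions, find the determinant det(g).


For a diagonal metric, the determinant is the product of diagonal entries.
Diagonal entries: 3, 2, 8, 9, 5
det(g) = 3 * 2 * 8 * 9 * 5 = 2160

2160


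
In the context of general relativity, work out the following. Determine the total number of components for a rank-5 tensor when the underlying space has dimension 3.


The number of components of a rank-r tensor in d dimensions is d^r.
Here d = 3 and r = 5.
3^5 = 243

243


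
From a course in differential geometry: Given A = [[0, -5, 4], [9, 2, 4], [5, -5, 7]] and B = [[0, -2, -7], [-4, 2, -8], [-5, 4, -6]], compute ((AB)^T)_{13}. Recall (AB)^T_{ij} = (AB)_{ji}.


(AB)^T_{ij} = (AB)_{ji} = sum_k A_{jk} B_{ki}.
For i=1, j=3 we need (AB)_{31}:
A_{31} * B_{11} = 5 * 0 = 0
A_{32} * B_{21} = -5 * -4 = 20
A_{33} * B_{31} = 7 * -5 = -35
Sum = 0 + 20 + -35 = -15

-15


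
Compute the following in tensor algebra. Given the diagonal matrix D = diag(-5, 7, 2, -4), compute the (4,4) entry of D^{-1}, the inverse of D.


For a diagonal matrix, the inverse has entries (D^{-1})_{ii} = 1/d_{ii}.
The diagonal entries are: d_{11} = -5, d_{22} = 7, d_{33} = 2, d_{44} = -4
We need (D^{-1})_{44} = 1/d_{44} = 1/-4 = -1/4

-1/4


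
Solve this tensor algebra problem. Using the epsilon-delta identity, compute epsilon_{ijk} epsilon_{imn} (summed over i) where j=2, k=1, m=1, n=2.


Using the identity: epsilon_{ijk} epsilon_{imn} = delta_{jm} delta_{kn} - delta_{jn} delta_{km}.
delta_{21} = 0
delta_{12} = 0
delta_{22} = 1
delta_{11} = 1
Result = 0 * 0 - 1 * 1 = 0 - 1 = -1

-1


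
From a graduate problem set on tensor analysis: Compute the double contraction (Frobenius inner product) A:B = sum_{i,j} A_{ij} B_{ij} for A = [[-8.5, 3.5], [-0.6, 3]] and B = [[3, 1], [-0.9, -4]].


A:B = sum over all i,j of A_{ij} * B_{ij}.
Row 1: -8.5*3=-25.5, 3.5*1=3.5 => row sum = -22
Row 2: -0.6*-0.9=0.54, 3*-4=-12 => row sum = -11.46
Total = -22 + -11.46 = -33.46

-33.46


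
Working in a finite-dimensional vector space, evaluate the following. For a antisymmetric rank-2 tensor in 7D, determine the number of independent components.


A antisymmetric rank-2 tensor in d dimensions has d(d-1)/2 independent components.
d = 7
d(d-1)/2 = 7 * 6 / 2 = 42 / 2 = 21

21


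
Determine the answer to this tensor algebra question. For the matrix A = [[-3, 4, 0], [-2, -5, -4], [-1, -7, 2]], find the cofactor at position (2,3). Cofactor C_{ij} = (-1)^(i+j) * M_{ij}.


To find cofactor C_{23}, delete row 2 and column 3.
The resulting 2x2 submatrix is: [[-3, 4], [-1, -7]]
Minor M_{23} = -3*-7 - 4*-1
  = 21 - -4 = 25
Sign = (-1)^(2+3) = (-1)^5 = -1
Cofactor C_{23} = -1 * 25 = -25

-25


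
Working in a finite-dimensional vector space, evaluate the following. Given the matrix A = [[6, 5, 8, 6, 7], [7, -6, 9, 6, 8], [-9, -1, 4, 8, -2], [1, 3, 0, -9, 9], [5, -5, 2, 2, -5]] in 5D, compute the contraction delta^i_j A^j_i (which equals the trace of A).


The contraction (trace) of a rank-2 tensor is the sum of its diagonal elements.
Diagonal entries: A[1,1] = 6, A[2,2] = -6, A[3,3] = 4, A[4,4] = -9, A[5,5] = -5
Tr(A) = 6 + -6 + 4 + -9 + -5 = -10

-10


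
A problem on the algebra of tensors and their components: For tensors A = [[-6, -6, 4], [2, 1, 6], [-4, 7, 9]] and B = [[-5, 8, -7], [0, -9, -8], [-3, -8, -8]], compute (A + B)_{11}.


Tensor addition is component-wise: (A + B)_{ij} = A_{ij} + B_{ij}.
A_{11} = -6
B_{11} = -5
(A + B)_{11} = -6 + -5 = -11

-11


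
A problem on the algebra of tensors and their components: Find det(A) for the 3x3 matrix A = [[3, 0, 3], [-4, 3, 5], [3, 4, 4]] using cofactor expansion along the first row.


Expanding along the first row, det(A) = a11*M_11 - a12*M_12 + a13*M_13, where M_1j is the (1,j) minor.
Minor M_11 = 3*4 - 5*4 = -8
Minor M_12 = -4*4 - 5*3 = -31
Minor M_13 = -4*4 - 3*3 = -25
det = 3*(-8) - 0*(-31) + 3*(-25)
    = -24 - 0 + -75
    = -99

-99


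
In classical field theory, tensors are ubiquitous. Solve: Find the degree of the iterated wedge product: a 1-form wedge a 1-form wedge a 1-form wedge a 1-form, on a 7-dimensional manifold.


The degree of a wedge product is the sum of the degrees of the individual forms.
Degrees: 1, 1, 1, 1
Total degree = 1 + 1 + 1 + 1 = 4

4


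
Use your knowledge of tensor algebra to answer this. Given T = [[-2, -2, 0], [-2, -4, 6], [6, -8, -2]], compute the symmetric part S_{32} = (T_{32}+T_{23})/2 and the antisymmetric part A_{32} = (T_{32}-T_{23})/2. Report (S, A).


T_{32} = -8
T_{23} = 6
S_{32} = (-8 + 6)/2 = -2/2 = -1
A_{32} = (-8 - 6)/2 = -14/2 = -7
Check: S + A = -1 + -7 = -8 = T_{32}.

(-1, -7)


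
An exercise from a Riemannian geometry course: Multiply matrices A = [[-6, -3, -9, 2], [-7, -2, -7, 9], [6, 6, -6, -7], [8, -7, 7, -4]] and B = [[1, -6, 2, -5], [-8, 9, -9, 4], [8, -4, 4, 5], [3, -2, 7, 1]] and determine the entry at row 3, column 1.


(AB)_{ij} = sum_k A_{ik} B_{kj}.
For i=3, j=1:
A_{31} * B_{11} = 6 * 1 = 6
A_{32} * B_{21} = 6 * -8 = -48
A_{33} * B_{31} = -6 * 8 = -48
A_{34} * B_{41} = -7 * 3 = -21
Sum = 6 + -48 + -48 + -21 = -111

-111


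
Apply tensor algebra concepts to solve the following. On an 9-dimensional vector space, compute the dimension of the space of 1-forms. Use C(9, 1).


The dimension of the space of p-forms on an n-dimensional space is C(n, p).
n = 9, p = 1
C(9, 1) = 9! / (1! * 8!) = 9

9


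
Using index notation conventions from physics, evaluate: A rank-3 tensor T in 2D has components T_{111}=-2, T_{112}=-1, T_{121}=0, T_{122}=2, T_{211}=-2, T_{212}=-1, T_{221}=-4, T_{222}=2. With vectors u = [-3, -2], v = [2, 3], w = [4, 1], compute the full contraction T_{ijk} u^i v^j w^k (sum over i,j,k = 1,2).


S = sum over i,j,k of T_{ijk} u_i v_j w_k. Expanding all 8 terms:
T_{111}*u_1*v_1*w_1 = -2*-3*2*4 = 48  (running total: 48)
T_{112}*u_1*v_1*w_2 = -1*-3*2*1 = 6  (running total: 54)
T_{121}*u_1*v_2*w_1 = 0*-3*3*4 = 0  (running total: 54)
T_{122}*u_1*v_2*w_2 = 2*-3*3*1 = -18  (running total: 36)
T_{211}*u_2*v_1*w_1 = -2*-2*2*4 = 32  (running total: 68)
T_{212}*u_2*v_1*w_2 = -1*-2*2*1 = 4  (running total: 72)
T_{221}*u_2*v_2*w_1 = -4*-2*3*4 = 96  (running total: 168)
T_{222}*u_2*v_2*w_2 = 2*-2*3*1 = -12  (running total: 156)
S = 156

156


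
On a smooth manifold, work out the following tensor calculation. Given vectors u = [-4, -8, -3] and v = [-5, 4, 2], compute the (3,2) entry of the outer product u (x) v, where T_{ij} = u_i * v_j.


The outer product entry T_{ij} = u_i * v_j.
We need i=3, j=2.
u_3 = -3, v_2 = 4
T_{3,2} = -3 * 4 = -12

-12


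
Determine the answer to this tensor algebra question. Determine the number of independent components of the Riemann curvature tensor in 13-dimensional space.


The Riemann tensor in d dimensions has d^2(d^2 - 1)/12 independent components.
d = 13, so d^2 = 169
d^2 - 1 = 168
d^2(d^2 - 1) = 169 * 168 = 28392
Divide by 12: 28392 / 12 = 2366

2366


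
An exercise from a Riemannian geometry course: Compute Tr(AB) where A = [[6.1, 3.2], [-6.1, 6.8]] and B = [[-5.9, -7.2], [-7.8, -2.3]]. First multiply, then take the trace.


Tr(AB) = sum_i (AB)_{ii} where (AB)_{ii} = sum_k A_{ik} B_{ki}.
(AB)_{11} = 6.1*-5.9 + 3.2*-7.8 = -60.95
(AB)_{22} = -6.1*-7.2 + 6.8*-2.3 = 28.28
Tr(AB) = -60.95 + 28.28 = -32.67

-32.67


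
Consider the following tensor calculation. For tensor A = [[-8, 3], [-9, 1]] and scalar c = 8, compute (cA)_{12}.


Scalar multiplication: (cA)_{ij} = c * A_{ij}.
c = 8
A_{12} = 3
(cA)_{12} = 8 * 3 = 24

24


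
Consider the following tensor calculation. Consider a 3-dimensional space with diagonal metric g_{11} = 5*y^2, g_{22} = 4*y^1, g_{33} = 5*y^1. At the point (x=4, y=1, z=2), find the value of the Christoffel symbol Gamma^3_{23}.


For a diagonal metric, Gamma^k_{ij} = (1/2) g^{kk} (dg_{ik}/dx_j + dg_{jk}/dx_i - dg_{ij}/dx_k).
The metric is diagonal, so g_{ab} = 0 for a != b.
At the given point: g_{11} = 5, g_{22} = 4, g_{33} = 5
g^{33} = 1/5
dg_{23}/dx_3 = 0 (off-diagonal)
dg_{33}/dx_2 = dg_{33}/dx_2 = 5
dg_{23}/dx_3 = 0 (off-diagonal)
Numerator = 0 + 5 - 0 = 5
Gamma^3_{23} = 5 / (2 * 5) = 1/2

1/2


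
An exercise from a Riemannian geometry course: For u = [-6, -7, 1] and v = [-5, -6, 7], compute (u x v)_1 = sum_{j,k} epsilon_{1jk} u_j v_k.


(u x v)_1 = sum_{j,k} epsilon_{1jk} u_j v_k. Only permutations of (1,2,3) contribute; the two non-zero terms are:
eps_{123} u_2 v_3 = 1 * -7 * 7 = -49
eps_{132} u_3 v_2 = -1 * 1 * -6 = 6
(u x v)_1 = -43

-43


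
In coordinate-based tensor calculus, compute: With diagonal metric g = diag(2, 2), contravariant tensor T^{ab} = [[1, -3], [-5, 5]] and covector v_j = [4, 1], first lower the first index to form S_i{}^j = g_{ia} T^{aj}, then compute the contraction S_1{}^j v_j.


Step 1: lower the first index. For a diagonal metric, g_{ia} T^{aj} = g_{ii} T^{ij} (no sum on i).
g_{11} = 2
S_1{}^1 = 2 * T^{11} = 2 * 1 = 2
S_1{}^2 = 2 * T^{12} = 2 * -3 = -6
Step 2: contract S_1{}^j with v_j.
S_1{}^1 * v_1 = 2 * 4 = 8
S_1{}^2 * v_2 = -6 * 1 = -6
Result = 8 + -6 = 2

2


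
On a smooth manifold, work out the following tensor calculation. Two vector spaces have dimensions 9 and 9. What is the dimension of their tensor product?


The dimension of a tensor product is the product of dimensions.
dim(V) = 9, dim(W) = 9
dim(V (x) W) = 9 * 9 = 81

81


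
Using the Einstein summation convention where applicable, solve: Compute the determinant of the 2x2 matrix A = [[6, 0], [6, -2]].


For a 2x2 matrix [[a, b], [c, d]], det = a*d - b*c.
a = 6, b = 0, c = 6, d = -2
a*d = 6 * -2 = -12
b*c = 0 * 6 = 0
det = -12 - 0 = -12

-12


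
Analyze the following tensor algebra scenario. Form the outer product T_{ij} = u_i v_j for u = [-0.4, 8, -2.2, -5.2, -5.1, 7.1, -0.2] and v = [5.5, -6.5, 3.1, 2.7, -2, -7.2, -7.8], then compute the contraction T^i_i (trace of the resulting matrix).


The outer product gives T_{ij} = u_i v_j.
The trace (contraction) is Tr(T) = sum_i T_{ii} = sum_i u_i v_i.
Diagonal entries:
T_{11} = u_1 * v_1 = -0.4 * 5.5 = -2.2
T_{22} = u_2 * v_2 = 8 * -6.5 = -52
T_{33} = u_3 * v_3 = -2.2 * 3.1 = -6.82
T_{44} = u_4 * v_4 = -5.2 * 2.7 = -14.04
T_{55} = u_5 * v_5 = -5.1 * -2 = 10.2
T_{66} = u_6 * v_6 = 7.1 * -7.2 = -51.12
T_{77} = u_7 * v_7 = -0.2 * -7.8 = 1.56
Tr(T) = -2.2 + -52 + -6.82 + -14.04 + 10.2 + -51.12 + 1.56 = -114.42

-114.42


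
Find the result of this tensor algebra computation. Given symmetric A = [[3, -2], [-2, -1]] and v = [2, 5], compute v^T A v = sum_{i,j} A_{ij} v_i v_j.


First compute Av:
(Av)_1 = 3*2 + -2*5 = -4
(Av)_2 = -2*2 + -1*5 = -9
Av = [-4, -9]
Then v^T (Av) = 2*-4 + 5*-9
= -8 + -45 = -53

-53


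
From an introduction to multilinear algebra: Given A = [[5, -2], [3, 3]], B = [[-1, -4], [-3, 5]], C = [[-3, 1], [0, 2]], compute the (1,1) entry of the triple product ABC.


(ABC)_{11} = sum_m (AB)_{1m} C_{m1}. First compute row 1 of AB.
(AB)_{11} = 5*-1 + -2*-3 = 1
(AB)_{12} = 5*-4 + -2*5 = -30
Now contract with column 1 of C:
(AB)_{11} * C_{11} = 1 * -3 = -3
(AB)_{12} * C_{21} = -30 * 0 = 0
(ABC)_{11} = -3 + 0 = -3

-3


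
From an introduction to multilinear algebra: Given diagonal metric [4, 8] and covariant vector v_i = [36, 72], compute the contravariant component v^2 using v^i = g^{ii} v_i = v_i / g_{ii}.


To raise an index with a diagonal metric: v^i = v_i / g_{ii}.
For index 2: v_2 = 72, g_{22} = 8
v^2 = 72 / 8 = 9

9


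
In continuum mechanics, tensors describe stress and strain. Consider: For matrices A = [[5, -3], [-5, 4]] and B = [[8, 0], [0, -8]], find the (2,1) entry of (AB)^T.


(AB)^T_{ij} = (AB)_{ji} = sum_k A_{jk} B_{ki}.
For i=2, j=1 we need (AB)_{12}:
A_{11} * B_{12} = 5 * 0 = 0
A_{12} * B_{22} = -3 * -8 = 24
Sum = 0 + 24 = 24

24


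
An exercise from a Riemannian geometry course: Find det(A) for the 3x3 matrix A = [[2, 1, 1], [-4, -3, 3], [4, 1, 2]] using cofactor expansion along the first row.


Expanding along the first row, det(A) = a11*M_11 - a12*M_12 + a13*M_13, where M_1j is the (1,j) minor.
Minor M_11 = -3*2 - 3*1 = -9
Minor M_12 = -4*2 - 3*4 = -20
Minor M_13 = -4*1 - -3*4 = 8
det = 2*(-9) - 1*(-20) + 1*(8)
    = -18 - -20 + 8
    = 10

10


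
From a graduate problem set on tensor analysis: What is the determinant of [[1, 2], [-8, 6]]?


For a 2x2 matrix [[a, b], [c, d]], det = a*d - b*c.
a = 1, b = 2, c = -8, d = 6
a*d = 1 * 6 = 6
b*c = 2 * -8 = -16
det = 6 - -16 = 22

22


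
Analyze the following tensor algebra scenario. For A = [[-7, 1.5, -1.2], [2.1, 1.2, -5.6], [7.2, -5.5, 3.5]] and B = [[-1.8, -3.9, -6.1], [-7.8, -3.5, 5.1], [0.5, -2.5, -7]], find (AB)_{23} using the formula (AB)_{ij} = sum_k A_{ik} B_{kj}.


(AB)_{ij} = sum_k A_{ik} B_{kj}.
For i=2, j=3:
A_{21} * B_{13} = 2.1 * -6.1 = -12.81
A_{22} * B_{23} = 1.2 * 5.1 = 6.12
A_{23} * B_{33} = -5.6 * -7 = 39.2
Sum = -12.81 + 6.12 + 39.2 = 32.51

32.51


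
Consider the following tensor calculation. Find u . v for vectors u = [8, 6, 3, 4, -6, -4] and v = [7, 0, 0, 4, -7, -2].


The inner product u . v = sum of u_i * v_i.
Term-by-term: 8 * 7, 6 * 0, 3 * 0, 4 * 4, -6 * -7, -4 * -2
Products: 56, 0, 0, 16, 42, 8
Sum = 56 + 0 + 0 + 16 + 42 + 8 = 122

122
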